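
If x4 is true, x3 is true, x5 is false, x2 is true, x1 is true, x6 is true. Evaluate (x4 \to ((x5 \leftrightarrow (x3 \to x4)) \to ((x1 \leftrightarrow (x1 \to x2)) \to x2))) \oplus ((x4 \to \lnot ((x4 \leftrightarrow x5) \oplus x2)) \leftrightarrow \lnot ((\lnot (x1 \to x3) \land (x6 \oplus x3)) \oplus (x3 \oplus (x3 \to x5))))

F

x3 \to x4 = T \to T = T
x5 \leftrightarrow (x3 \to x4) = F \leftrightarrow T = F
x1 \to x2 = T \to T = T
x1 \leftrightarrow (x1 \to x2) = T \leftrightarrow T = T
(x1 \leftrightarrow (x1 \to x2)) \to x2 = T \to T = T
(x5 \leftrightarrow (x3 \to x4)) \to ((x1 \leftrightarrow (x1 \to x2)) \to x2) = F \to T = T
x4 \to ((x5 \leftrightarrow (x3 \to x4)) \to ((x1 \leftrightarrow (x1 \to x2)) \to x2)) = T \to T = T
x4 \leftrightarrow x5 = T \leftrightarrow F = F
(x4 \leftrightarrow x5) \oplus x2 = F \oplus T = T
\lnot ((x4 \leftrightarrow x5) \oplus x2) = \lnot T = F
x4 \to \lnot ((x4 \leftrightarrow x5) \oplus x2) = T \to F = F
x1 \to x3 = T \to T = T
\lnot (x1 \to x3) = \lnot T = F
x6 \oplus x3 = T \oplus T = F
\lnot (x1 \to x3) \land (x6 \oplus x3) = F \land F = F
x3 \to x5 = T \to F = F
x3 \oplus (x3 \to x5) = T \oplus F = T
(\lnot (x1 \to x3) \land (x6 \oplus x3)) \oplus (x3 \oplus (x3 \to x5)) = F \oplus T = T
\lnot ((\lnot (x1 \to x3) \land (x6 \oplus x3)) \oplus (x3 \oplus (x3 \to x5))) = \lnot T = F
(x4 \to \lnot ((x4 \leftrightarrow x5) \oplus x2)) \leftrightarrow \lnot ((\lnot (x1 \to x3) \land (x6 \oplus x3)) \oplus (x3 \oplus (x3 \to x5))) = F \leftrightarrow F = T
(x4 \to ((x5 \leftrightarrow (x3 \to x4)) \to ((x1 \leftrightarrow (x1 \to x2)) \to x2))) \oplus ((x4 \to \lnot ((x4 \leftrightarrow x5) \oplus x2)) \leftrightarrow \lnot ((\lnot (x1 \to x3) \land (x6 \oplus x3)) \oplus (x3 \oplus (x3 \to x5)))) = T \oplus T = F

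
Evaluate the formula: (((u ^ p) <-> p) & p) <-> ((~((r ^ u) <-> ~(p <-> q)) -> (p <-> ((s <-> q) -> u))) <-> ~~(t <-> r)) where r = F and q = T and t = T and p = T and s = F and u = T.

Substituting r=F, q=T, t=T, p=T, s=F, u=T:
u ^ p = T ^ T = F
(u ^ p) <-> p = F <-> T = F
((u ^ p) <-> p) & p = F & T = F
r ^ u = F ^ T = T
p <-> q = T <-> T = T
~(p <-> q) = ~T = F
(r ^ u) <-> ~(p <-> q) = T <-> F = F
~((r ^ u) <-> ~(p <-> q)) = ~F = T
s <-> q = F <-> T = F
(s <-> q) -> u = F -> T = T
p <-> ((s <-> q) -> u) = T <-> T = T
~((r ^ u) <-> ~(p <-> q)) -> (p <-> ((s <-> q) -> u)) = T -> T = T
t <-> r = T <-> F = F
~(t <-> r) = ~F = T
~~(t <-> r) = ~T = F
(~((r ^ u) <-> ~(p <-> q)) -> (p <-> ((s <-> q) -> u))) <-> ~~(t <-> r) = T <-> F = F
(((u ^ p) <-> p) & p) <-> ((~((r ^ u) <-> ~(p <-> q)) -> (p <-> ((s <-> q) -> u))) <-> ~~(t <-> r)) = F <-> F = T

T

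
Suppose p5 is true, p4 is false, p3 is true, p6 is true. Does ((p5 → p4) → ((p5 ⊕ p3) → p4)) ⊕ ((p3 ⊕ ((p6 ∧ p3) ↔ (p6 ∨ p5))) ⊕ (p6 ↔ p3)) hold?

F

p5 → p4 = T → F = F
p5 ⊕ p3 = T ⊕ T = F
(p5 ⊕ p3) → p4 = F → F = T
(p5 → p4) → ((p5 ⊕ p3) → p4) = F → T = T
p6 ∧ p3 = T ∧ T = T
p6 ∨ p5 = T ∨ T = T
(p6 ∧ p3) ↔ (p6 ∨ p5) = T ↔ T = T
p3 ⊕ ((p6 ∧ p3) ↔ (p6 ∨ p5)) = T ⊕ T = F
p6 ↔ p3 = T ↔ T = T
(p3 ⊕ ((p6 ∧ p3) ↔ (p6 ∨ p5))) ⊕ (p6 ↔ p3) = F ⊕ T = T
((p5 → p4) → ((p5 ⊕ p3) → p4)) ⊕ ((p3 ⊕ ((p6 ∧ p3) ↔ (p6 ∨ p5))) ⊕ (p6 ↔ p3)) = T ⊕ T = F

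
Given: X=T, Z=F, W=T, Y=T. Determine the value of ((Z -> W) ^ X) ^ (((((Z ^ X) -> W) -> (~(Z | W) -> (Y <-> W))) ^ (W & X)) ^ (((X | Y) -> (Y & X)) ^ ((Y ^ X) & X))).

T

Z -> W = F -> T = T
(Z -> W) ^ X = T ^ T = F
Z ^ X = F ^ T = T
(Z ^ X) -> W = T -> T = T
Z | W = F | T = T
~(Z | W) = ~T = F
Y <-> W = T <-> T = T
~(Z | W) -> (Y <-> W) = F -> T = T
((Z ^ X) -> W) -> (~(Z | W) -> (Y <-> W)) = T -> T = T
W & X = T & T = T
(((Z ^ X) -> W) -> (~(Z | W) -> (Y <-> W))) ^ (W & X) = T ^ T = F
X | Y = T | T = T
Y & X = T & T = T
(X | Y) -> (Y & X) = T -> T = T
Y ^ X = T ^ T = F
(Y ^ X) & X = F & T = F
((X | Y) -> (Y & X)) ^ ((Y ^ X) & X) = T ^ F = T
((((Z ^ X) -> W) -> (~(Z | W) -> (Y <-> W))) ^ (W & X)) ^ (((X | Y) -> (Y & X)) ^ ((Y ^ X) & X)) = F ^ T = T
((Z -> W) ^ X) ^ (((((Z ^ X) -> W) -> (~(Z | W) -> (Y <-> W))) ^ (W & X)) ^ (((X | Y) -> (Y & X)) ^ ((Y ^ X) & X))) = F ^ T = T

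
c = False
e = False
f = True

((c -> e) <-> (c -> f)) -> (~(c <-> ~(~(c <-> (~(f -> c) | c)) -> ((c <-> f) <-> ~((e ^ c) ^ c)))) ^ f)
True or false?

False

c -> e = False -> False = True
c -> f = False -> True = True
(c -> e) <-> (c -> f) = True <-> True = True
f -> c = True -> False = False
~(f -> c) = ~False = True
~(f -> c) | c = True | False = True
c <-> (~(f -> c) | c) = False <-> True = False
~(c <-> (~(f -> c) | c)) = ~False = True
c <-> f = False <-> True = False
e ^ c = False ^ False = False
(e ^ c) ^ c = False ^ False = False
~((e ^ c) ^ c) = ~False = True
(c <-> f) <-> ~((e ^ c) ^ c) = False <-> True = False
~(c <-> (~(f -> c) | c)) -> ((c <-> f) <-> ~((e ^ c) ^ c)) = True -> False = False
~(~(c <-> (~(f -> c) | c)) -> ((c <-> f) <-> ~((e ^ c) ^ c))) = ~False = True
c <-> ~(~(c <-> (~(f -> c) | c)) -> ((c <-> f) <-> ~((e ^ c) ^ c))) = False <-> True = False
~(c <-> ~(~(c <-> (~(f -> c) | c)) -> ((c <-> f) <-> ~((e ^ c) ^ c)))) = ~False = True
~(c <-> ~(~(c <-> (~(f -> c) | c)) -> ((c <-> f) <-> ~((e ^ c) ^ c)))) ^ f = True ^ True = False
((c -> e) <-> (c -> f)) -> (~(c <-> ~(~(c <-> (~(f -> c) | c)) -> ((c <-> f) <-> ~((e ^ c) ^ c)))) ^ f) = True -> False = False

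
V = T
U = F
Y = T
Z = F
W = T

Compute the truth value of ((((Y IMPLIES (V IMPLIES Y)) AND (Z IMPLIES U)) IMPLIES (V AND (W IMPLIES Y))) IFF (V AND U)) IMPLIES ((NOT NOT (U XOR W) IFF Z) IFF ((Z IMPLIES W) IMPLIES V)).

T

Substituting V=T, U=F, Y=T, Z=F, W=T:
V IMPLIES Y = T IMPLIES T = T
Y IMPLIES (V IMPLIES Y) = T IMPLIES T = T
Z IMPLIES U = F IMPLIES F = T
(Y IMPLIES (V IMPLIES Y)) AND (Z IMPLIES U) = T AND T = T
W IMPLIES Y = T IMPLIES T = T
V AND (W IMPLIES Y) = T AND T = T
((Y IMPLIES (V IMPLIES Y)) AND (Z IMPLIES U)) IMPLIES (V AND (W IMPLIES Y)) = T IMPLIES T = T
V AND U = T AND F = F
(((Y IMPLIES (V IMPLIES Y)) AND (Z IMPLIES U)) IMPLIES (V AND (W IMPLIES Y))) IFF (V AND U) = T IFF F = F
U XOR W = F XOR T = T
NOT (U XOR W) = NOT T = F
NOT NOT (U XOR W) = NOT F = T
NOT NOT (U XOR W) IFF Z = T IFF F = F
Z IMPLIES W = F IMPLIES T = T
(Z IMPLIES W) IMPLIES V = T IMPLIES T = T
(NOT NOT (U XOR W) IFF Z) IFF ((Z IMPLIES W) IMPLIES V) = F IFF T = F
((((Y IMPLIES (V IMPLIES Y)) AND (Z IMPLIES U)) IMPLIES (V AND (W IMPLIES Y))) IFF (V AND U)) IMPLIES ((NOT NOT (U XOR W) IFF Z) IFF ((Z IMPLIES W) IMPLIES V)) = F IMPLIES F = T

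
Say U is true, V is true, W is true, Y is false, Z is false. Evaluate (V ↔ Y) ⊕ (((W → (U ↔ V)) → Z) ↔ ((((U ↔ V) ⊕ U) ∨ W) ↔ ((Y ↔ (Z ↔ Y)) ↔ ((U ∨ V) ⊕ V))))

F

V ↔ Y = T ↔ F = F
U ↔ V = T ↔ T = T
W → (U ↔ V) = T → T = T
(W → (U ↔ V)) → Z = T → F = F
U ↔ V = T ↔ T = T
(U ↔ V) ⊕ U = T ⊕ T = F
((U ↔ V) ⊕ U) ∨ W = F ∨ T = T
Z ↔ Y = F ↔ F = T
Y ↔ (Z ↔ Y) = F ↔ T = F
U ∨ V = T ∨ T = T
(U ∨ V) ⊕ V = T ⊕ T = F
(Y ↔ (Z ↔ Y)) ↔ ((U ∨ V) ⊕ V) = F ↔ F = T
(((U ↔ V) ⊕ U) ∨ W) ↔ ((Y ↔ (Z ↔ Y)) ↔ ((U ∨ V) ⊕ V)) = T ↔ T = T
((W → (U ↔ V)) → Z) ↔ ((((U ↔ V) ⊕ U) ∨ W) ↔ ((Y ↔ (Z ↔ Y)) ↔ ((U ∨ V) ⊕ V))) = F ↔ T = F
(V ↔ Y) ⊕ (((W → (U ↔ V)) → Z) ↔ ((((U ↔ V) ⊕ U) ∨ W) ↔ ((Y ↔ (Z ↔ Y)) ↔ ((U ∨ V) ⊕ V)))) = F ⊕ F = F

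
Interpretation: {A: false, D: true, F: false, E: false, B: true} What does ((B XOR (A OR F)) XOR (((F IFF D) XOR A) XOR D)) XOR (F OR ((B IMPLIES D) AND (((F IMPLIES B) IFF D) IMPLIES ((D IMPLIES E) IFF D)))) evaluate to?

false

A OR F = false OR false = false
B XOR (A OR F) = true XOR false = true
F IFF D = false IFF true = false
(F IFF D) XOR A = false XOR false = false
((F IFF D) XOR A) XOR D = false XOR true = true
(B XOR (A OR F)) XOR (((F IFF D) XOR A) XOR D) = true XOR true = false
B IMPLIES D = true IMPLIES true = true
F IMPLIES B = false IMPLIES true = true
(F IMPLIES B) IFF D = true IFF true = true
D IMPLIES E = true IMPLIES false = false
(D IMPLIES E) IFF D = false IFF true = false
((F IMPLIES B) IFF D) IMPLIES ((D IMPLIES E) IFF D) = true IMPLIES false = false
(B IMPLIES D) AND (((F IMPLIES B) IFF D) IMPLIES ((D IMPLIES E) IFF D)) = true AND false = false
F OR ((B IMPLIES D) AND (((F IMPLIES B) IFF D) IMPLIES ((D IMPLIES E) IFF D))) = false OR false = false
((B XOR (A OR F)) XOR (((F IFF D) XOR A) XOR D)) XOR (F OR ((B IMPLIES D) AND (((F IMPLIES B) IFF D) IMPLIES ((D IMPLIES E) IFF D)))) = false XOR false = false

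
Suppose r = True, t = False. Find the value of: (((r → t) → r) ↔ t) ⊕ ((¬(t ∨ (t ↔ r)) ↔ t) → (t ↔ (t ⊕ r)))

r → t = True → False = False
(r → t) → r = False → True = True
((r → t) → r) ↔ t = True ↔ False = False
t ↔ r = False ↔ True = False
t ∨ (t ↔ r) = False ∨ False = False
¬(t ∨ (t ↔ r)) = ¬False = True
¬(t ∨ (t ↔ r)) ↔ t = True ↔ False = False
t ⊕ r = False ⊕ True = True
t ↔ (t ⊕ r) = False ↔ True = False
(¬(t ∨ (t ↔ r)) ↔ t) → (t ↔ (t ⊕ r)) = False → False = True
(((r → t) → r) ↔ t) ⊕ ((¬(t ∨ (t ↔ r)) ↔ t) → (t ↔ (t ⊕ r))) = False ⊕ True = True

True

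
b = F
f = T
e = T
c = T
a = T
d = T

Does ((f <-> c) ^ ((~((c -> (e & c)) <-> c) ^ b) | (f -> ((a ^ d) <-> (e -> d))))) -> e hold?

f <-> c = T <-> T = T
e & c = T & T = T
c -> (e & c) = T -> T = T
(c -> (e & c)) <-> c = T <-> T = T
~((c -> (e & c)) <-> c) = ~T = F
~((c -> (e & c)) <-> c) ^ b = F ^ F = F
a ^ d = T ^ T = F
e -> d = T -> T = T
(a ^ d) <-> (e -> d) = F <-> T = F
f -> ((a ^ d) <-> (e -> d)) = T -> F = F
(~((c -> (e & c)) <-> c) ^ b) | (f -> ((a ^ d) <-> (e -> d))) = F | F = F
(f <-> c) ^ ((~((c -> (e & c)) <-> c) ^ b) | (f -> ((a ^ d) <-> (e -> d)))) = T ^ F = T
((f <-> c) ^ ((~((c -> (e & c)) <-> c) ^ b) | (f -> ((a ^ d) <-> (e -> d))))) -> e = T -> T = T

T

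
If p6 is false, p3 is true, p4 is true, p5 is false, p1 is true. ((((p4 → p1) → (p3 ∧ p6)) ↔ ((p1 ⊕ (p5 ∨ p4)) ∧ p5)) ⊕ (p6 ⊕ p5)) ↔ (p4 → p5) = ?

F

p4 → p1 = T → T = T
p3 ∧ p6 = T ∧ F = F
(p4 → p1) → (p3 ∧ p6) = T → F = F
p5 ∨ p4 = F ∨ T = T
p1 ⊕ (p5 ∨ p4) = T ⊕ T = F
(p1 ⊕ (p5 ∨ p4)) ∧ p5 = F ∧ F = F
((p4 → p1) → (p3 ∧ p6)) ↔ ((p1 ⊕ (p5 ∨ p4)) ∧ p5) = F ↔ F = T
p6 ⊕ p5 = F ⊕ F = F
(((p4 → p1) → (p3 ∧ p6)) ↔ ((p1 ⊕ (p5 ∨ p4)) ∧ p5)) ⊕ (p6 ⊕ p5) = T ⊕ F = T
p4 → p5 = T → F = F
((((p4 → p1) → (p3 ∧ p6)) ↔ ((p1 ⊕ (p5 ∨ p4)) ∧ p5)) ⊕ (p6 ⊕ p5)) ↔ (p4 → p5) = T ↔ F = F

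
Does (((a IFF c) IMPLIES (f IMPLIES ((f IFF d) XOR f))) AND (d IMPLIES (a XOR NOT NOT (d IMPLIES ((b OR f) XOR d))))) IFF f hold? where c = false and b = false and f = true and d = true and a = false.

false

a IFF c = false IFF false = true
f IFF d = true IFF true = true
(f IFF d) XOR f = true XOR true = false
f IMPLIES ((f IFF d) XOR f) = true IMPLIES false = false
(a IFF c) IMPLIES (f IMPLIES ((f IFF d) XOR f)) = true IMPLIES false = false
b OR f = false OR true = true
(b OR f) XOR d = true XOR true = false
d IMPLIES ((b OR f) XOR d) = true IMPLIES false = false
NOT (d IMPLIES ((b OR f) XOR d)) = NOT false = true
NOT NOT (d IMPLIES ((b OR f) XOR d)) = NOT true = false
a XOR NOT NOT (d IMPLIES ((b OR f) XOR d)) = false XOR false = false
d IMPLIES (a XOR NOT NOT (d IMPLIES ((b OR f) XOR d))) = true IMPLIES false = false
((a IFF c) IMPLIES (f IMPLIES ((f IFF d) XOR f))) AND (d IMPLIES (a XOR NOT NOT (d IMPLIES ((b OR f) XOR d)))) = false AND false = false
(((a IFF c) IMPLIES (f IMPLIES ((f IFF d) XOR f))) AND (d IMPLIES (a XOR NOT NOT (d IMPLIES ((b OR f) XOR d))))) IFF f = false IFF true = false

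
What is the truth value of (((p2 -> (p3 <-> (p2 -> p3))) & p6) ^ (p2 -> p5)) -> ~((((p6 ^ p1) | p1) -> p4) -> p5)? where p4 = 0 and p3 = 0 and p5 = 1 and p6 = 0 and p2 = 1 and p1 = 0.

0

p2 -> p3 = 1 -> 0 = 0
p3 <-> (p2 -> p3) = 0 <-> 0 = 1
p2 -> (p3 <-> (p2 -> p3)) = 1 -> 1 = 1
(p2 -> (p3 <-> (p2 -> p3))) & p6 = 1 & 0 = 0
p2 -> p5 = 1 -> 1 = 1
((p2 -> (p3 <-> (p2 -> p3))) & p6) ^ (p2 -> p5) = 0 ^ 1 = 1
p6 ^ p1 = 0 ^ 0 = 0
(p6 ^ p1) | p1 = 0 | 0 = 0
((p6 ^ p1) | p1) -> p4 = 0 -> 0 = 1
(((p6 ^ p1) | p1) -> p4) -> p5 = 1 -> 1 = 1
~((((p6 ^ p1) | p1) -> p4) -> p5) = ~1 = 0
(((p2 -> (p3 <-> (p2 -> p3))) & p6) ^ (p2 -> p5)) -> ~((((p6 ^ p1) | p1) -> p4) -> p5) = 1 -> 0 = 0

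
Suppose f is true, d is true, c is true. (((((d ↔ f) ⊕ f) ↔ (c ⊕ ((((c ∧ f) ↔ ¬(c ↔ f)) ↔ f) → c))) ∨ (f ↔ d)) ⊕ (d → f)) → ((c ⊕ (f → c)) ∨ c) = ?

Substituting f=True, d=True, c=True:
d ↔ f = True ↔ True = True
(d ↔ f) ⊕ f = True ⊕ True = False
c ∧ f = True ∧ True = True
c ↔ f = True ↔ True = True
¬(c ↔ f) = ¬True = False
(c ∧ f) ↔ ¬(c ↔ f) = True ↔ False = False
((c ∧ f) ↔ ¬(c ↔ f)) ↔ f = False ↔ True = False
(((c ∧ f) ↔ ¬(c ↔ f)) ↔ f) → c = False → True = True
c ⊕ ((((c ∧ f) ↔ ¬(c ↔ f)) ↔ f) → c) = True ⊕ True = False
((d ↔ f) ⊕ f) ↔ (c ⊕ ((((c ∧ f) ↔ ¬(c ↔ f)) ↔ f) → c)) = False ↔ False = True
f ↔ d = True ↔ True = True
(((d ↔ f) ⊕ f) ↔ (c ⊕ ((((c ∧ f) ↔ ¬(c ↔ f)) ↔ f) → c))) ∨ (f ↔ d) = True ∨ True = True
d → f = True → True = True
((((d ↔ f) ⊕ f) ↔ (c ⊕ ((((c ∧ f) ↔ ¬(c ↔ f)) ↔ f) → c))) ∨ (f ↔ d)) ⊕ (d → f) = True ⊕ True = False
f → c = True → True = True
c ⊕ (f → c) = True ⊕ True = False
(c ⊕ (f → c)) ∨ c = False ∨ True = True
(((((d ↔ f) ⊕ f) ↔ (c ⊕ ((((c ∧ f) ↔ ¬(c ↔ f)) ↔ f) → c))) ∨ (f ↔ d)) ⊕ (d → f)) → ((c ⊕ (f → c)) ∨ c) = False → True = True

True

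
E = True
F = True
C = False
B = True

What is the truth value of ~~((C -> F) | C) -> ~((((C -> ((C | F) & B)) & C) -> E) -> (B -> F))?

False

C -> F = False -> True = True
(C -> F) | C = True | False = True
~((C -> F) | C) = ~True = False
~~((C -> F) | C) = ~False = True
C | F = False | True = True
(C | F) & B = True & True = True
C -> ((C | F) & B) = False -> True = True
(C -> ((C | F) & B)) & C = True & False = False
((C -> ((C | F) & B)) & C) -> E = False -> True = True
B -> F = True -> True = True
(((C -> ((C | F) & B)) & C) -> E) -> (B -> F) = True -> True = True
~((((C -> ((C | F) & B)) & C) -> E) -> (B -> F)) = ~True = False
~~((C -> F) | C) -> ~((((C -> ((C | F) & B)) & C) -> E) -> (B -> F)) = True -> False = False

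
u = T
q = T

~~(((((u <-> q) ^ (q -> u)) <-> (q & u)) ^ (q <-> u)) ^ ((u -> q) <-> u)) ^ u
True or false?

T

u <-> q = T <-> T = T
q -> u = T -> T = T
(u <-> q) ^ (q -> u) = T ^ T = F
q & u = T & T = T
((u <-> q) ^ (q -> u)) <-> (q & u) = F <-> T = F
q <-> u = T <-> T = T
(((u <-> q) ^ (q -> u)) <-> (q & u)) ^ (q <-> u) = F ^ T = T
u -> q = T -> T = T
(u -> q) <-> u = T <-> T = T
((((u <-> q) ^ (q -> u)) <-> (q & u)) ^ (q <-> u)) ^ ((u -> q) <-> u) = T ^ T = F
~(((((u <-> q) ^ (q -> u)) <-> (q & u)) ^ (q <-> u)) ^ ((u -> q) <-> u)) = ~F = T
~~(((((u <-> q) ^ (q -> u)) <-> (q & u)) ^ (q <-> u)) ^ ((u -> q) <-> u)) = ~T = F
~~(((((u <-> q) ^ (q -> u)) <-> (q & u)) ^ (q <-> u)) ^ ((u -> q) <-> u)) ^ u = F ^ T = T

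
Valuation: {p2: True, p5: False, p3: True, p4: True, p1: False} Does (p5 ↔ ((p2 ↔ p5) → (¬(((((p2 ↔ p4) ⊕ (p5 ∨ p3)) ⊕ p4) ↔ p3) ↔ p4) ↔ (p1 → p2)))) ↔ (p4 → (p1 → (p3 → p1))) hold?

p2 ↔ p5 = True ↔ False = False
p2 ↔ p4 = True ↔ True = True
p5 ∨ p3 = False ∨ True = True
(p2 ↔ p4) ⊕ (p5 ∨ p3) = True ⊕ True = False
((p2 ↔ p4) ⊕ (p5 ∨ p3)) ⊕ p4 = False ⊕ True = True
(((p2 ↔ p4) ⊕ (p5 ∨ p3)) ⊕ p4) ↔ p3 = True ↔ True = True
((((p2 ↔ p4) ⊕ (p5 ∨ p3)) ⊕ p4) ↔ p3) ↔ p4 = True ↔ True = True
¬(((((p2 ↔ p4) ⊕ (p5 ∨ p3)) ⊕ p4) ↔ p3) ↔ p4) = ¬True = False
p1 → p2 = False → True = True
¬(((((p2 ↔ p4) ⊕ (p5 ∨ p3)) ⊕ p4) ↔ p3) ↔ p4) ↔ (p1 → p2) = False ↔ True = False
(p2 ↔ p5) → (¬(((((p2 ↔ p4) ⊕ (p5 ∨ p3)) ⊕ p4) ↔ p3) ↔ p4) ↔ (p1 → p2)) = False → False = True
p5 ↔ ((p2 ↔ p5) → (¬(((((p2 ↔ p4) ⊕ (p5 ∨ p3)) ⊕ p4) ↔ p3) ↔ p4) ↔ (p1 → p2))) = False ↔ True = False
p3 → p1 = True → False = False
p1 → (p3 → p1) = False → False = True
p4 → (p1 → (p3 → p1)) = True → True = True
(p5 ↔ ((p2 ↔ p5) → (¬(((((p2 ↔ p4) ⊕ (p5 ∨ p3)) ⊕ p4) ↔ p3) ↔ p4) ↔ (p1 → p2)))) ↔ (p4 → (p1 → (p3 → p1))) = False ↔ True = False

False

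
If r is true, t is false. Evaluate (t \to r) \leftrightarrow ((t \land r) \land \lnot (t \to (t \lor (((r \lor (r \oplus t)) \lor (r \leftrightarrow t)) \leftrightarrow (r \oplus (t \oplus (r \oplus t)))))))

\text{False}

Substituting r=\text{True}, t=\text{False}:
t \to r = \text{False} \to \text{True} = \text{True}
t \land r = \text{False} \land \text{True} = \text{False}
r \oplus t = \text{True} \oplus \text{False} = \text{True}
r \lor (r \oplus t) = \text{True} \lor \text{True} = \text{True}
r \leftrightarrow t = \text{True} \leftrightarrow \text{False} = \text{False}
(r \lor (r \oplus t)) \lor (r \leftrightarrow t) = \text{True} \lor \text{False} = \text{True}
r \oplus t = \text{True} \oplus \text{False} = \text{True}
t \oplus (r \oplus t) = \text{False} \oplus \text{True} = \text{True}
r \oplus (t \oplus (r \oplus t)) = \text{True} \oplus \text{True} = \text{False}
((r \lor (r \oplus t)) \lor (r \leftrightarrow t)) \leftrightarrow (r \oplus (t \oplus (r \oplus t))) = \text{True} \leftrightarrow \text{False} = \text{False}
t \lor (((r \lor (r \oplus t)) \lor (r \leftrightarrow t)) \leftrightarrow (r \oplus (t \oplus (r \oplus t)))) = \text{False} \lor \text{False} = \text{False}
t \to (t \lor (((r \lor (r \oplus t)) \lor (r \leftrightarrow t)) \leftrightarrow (r \oplus (t \oplus (r \oplus t))))) = \text{False} \to \text{False} = \text{True}
\lnot (t \to (t \lor (((r \lor (r \oplus t)) \lor (r \leftrightarrow t)) \leftrightarrow (r \oplus (t \oplus (r \oplus t)))))) = \lnot \text{True} = \text{False}
(t \land r) \land \lnot (t \to (t \lor (((r \lor (r \oplus t)) \lor (r \leftrightarrow t)) \leftrightarrow (r \oplus (t \oplus (r \oplus t)))))) = \text{False} \land \text{False} = \text{False}
(t \to r) \leftrightarrow ((t \land r) \land \lnot (t \to (t \lor (((r \lor (r \oplus t)) \lor (r \leftrightarrow t)) \leftrightarrow (r \oplus (t \oplus (r \oplus t))))))) = \text{True} \leftrightarrow \text{False} = \text{False}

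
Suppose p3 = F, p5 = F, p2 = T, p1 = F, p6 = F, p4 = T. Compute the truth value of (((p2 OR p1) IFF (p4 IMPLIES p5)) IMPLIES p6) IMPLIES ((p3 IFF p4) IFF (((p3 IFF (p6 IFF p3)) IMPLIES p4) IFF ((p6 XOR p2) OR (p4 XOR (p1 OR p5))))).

F

p2 OR p1 = T OR F = T
p4 IMPLIES p5 = T IMPLIES F = F
(p2 OR p1) IFF (p4 IMPLIES p5) = T IFF F = F
((p2 OR p1) IFF (p4 IMPLIES p5)) IMPLIES p6 = F IMPLIES F = T
p3 IFF p4 = F IFF T = F
p6 IFF p3 = F IFF F = T
p3 IFF (p6 IFF p3) = F IFF T = F
(p3 IFF (p6 IFF p3)) IMPLIES p4 = F IMPLIES T = T
p6 XOR p2 = F XOR T = T
p1 OR p5 = F OR F = F
p4 XOR (p1 OR p5) = T XOR F = T
(p6 XOR p2) OR (p4 XOR (p1 OR p5)) = T OR T = T
((p3 IFF (p6 IFF p3)) IMPLIES p4) IFF ((p6 XOR p2) OR (p4 XOR (p1 OR p5))) = T IFF T = T
(p3 IFF p4) IFF (((p3 IFF (p6 IFF p3)) IMPLIES p4) IFF ((p6 XOR p2) OR (p4 XOR (p1 OR p5)))) = F IFF T = F
(((p2 OR p1) IFF (p4 IMPLIES p5)) IMPLIES p6) IMPLIES ((p3 IFF p4) IFF (((p3 IFF (p6 IFF p3)) IMPLIES p4) IFF ((p6 XOR p2) OR (p4 XOR (p1 OR p5))))) = T IMPLIES F = F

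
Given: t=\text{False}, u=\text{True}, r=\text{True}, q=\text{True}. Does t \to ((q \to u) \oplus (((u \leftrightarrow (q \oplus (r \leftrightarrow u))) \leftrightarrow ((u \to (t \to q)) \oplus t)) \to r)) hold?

q \to u = \text{True} \to \text{True} = \text{True}
r \leftrightarrow u = \text{True} \leftrightarrow \text{True} = \text{True}
q \oplus (r \leftrightarrow u) = \text{True} \oplus \text{True} = \text{False}
u \leftrightarrow (q \oplus (r \leftrightarrow u)) = \text{True} \leftrightarrow \text{False} = \text{False}
t \to q = \text{False} \to \text{True} = \text{True}
u \to (t \to q) = \text{True} \to \text{True} = \text{True}
(u \to (t \to q)) \oplus t = \text{True} \oplus \text{False} = \text{True}
(u \leftrightarrow (q \oplus (r \leftrightarrow u))) \leftrightarrow ((u \to (t \to q)) \oplus t) = \text{False} \leftrightarrow \text{True} = \text{False}
((u \leftrightarrow (q \oplus (r \leftrightarrow u))) \leftrightarrow ((u \to (t \to q)) \oplus t)) \to r = \text{False} \to \text{True} = \text{True}
(q \to u) \oplus (((u \leftrightarrow (q \oplus (r \leftrightarrow u))) \leftrightarrow ((u \to (t \to q)) \oplus t)) \to r) = \text{True} \oplus \text{True} = \text{False}
t \to ((q \to u) \oplus (((u \leftrightarrow (q \oplus (r \leftrightarrow u))) \leftrightarrow ((u \to (t \to q)) \oplus t)) \to r)) = \text{False} \to \text{False} = \text{True}

\text{True}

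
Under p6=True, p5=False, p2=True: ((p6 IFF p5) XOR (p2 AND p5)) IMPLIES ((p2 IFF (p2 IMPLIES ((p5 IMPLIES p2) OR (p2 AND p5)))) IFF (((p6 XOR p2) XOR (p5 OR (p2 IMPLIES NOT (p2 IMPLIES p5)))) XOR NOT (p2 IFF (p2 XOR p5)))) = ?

Substituting p6=True, p5=False, p2=True:
p6 IFF p5 = True IFF False = False
p2 AND p5 = True AND False = False
(p6 IFF p5) XOR (p2 AND p5) = False XOR False = False
p5 IMPLIES p2 = False IMPLIES True = True
p2 AND p5 = True AND False = False
(p5 IMPLIES p2) OR (p2 AND p5) = True OR False = True
p2 IMPLIES ((p5 IMPLIES p2) OR (p2 AND p5)) = True IMPLIES True = True
p2 IFF (p2 IMPLIES ((p5 IMPLIES p2) OR (p2 AND p5))) = True IFF True = True
p6 XOR p2 = True XOR True = False
p2 IMPLIES p5 = True IMPLIES False = False
NOT (p2 IMPLIES p5) = NOT False = True
p2 IMPLIES NOT (p2 IMPLIES p5) = True IMPLIES True = True
p5 OR (p2 IMPLIES NOT (p2 IMPLIES p5)) = False OR True = True
(p6 XOR p2) XOR (p5 OR (p2 IMPLIES NOT (p2 IMPLIES p5))) = False XOR True = True
p2 XOR p5 = True XOR False = True
p2 IFF (p2 XOR p5) = True IFF True = True
NOT (p2 IFF (p2 XOR p5)) = NOT True = False
((p6 XOR p2) XOR (p5 OR (p2 IMPLIES NOT (p2 IMPLIES p5)))) XOR NOT (p2 IFF (p2 XOR p5)) = True XOR False = True
(p2 IFF (p2 IMPLIES ((p5 IMPLIES p2) OR (p2 AND p5)))) IFF (((p6 XOR p2) XOR (p5 OR (p2 IMPLIES NOT (p2 IMPLIES p5)))) XOR NOT (p2 IFF (p2 XOR p5))) = True IFF True = True
((p6 IFF p5) XOR (p2 AND p5)) IMPLIES ((p2 IFF (p2 IMPLIES ((p5 IMPLIES p2) OR (p2 AND p5)))) IFF (((p6 XOR p2) XOR (p5 OR (p2 IMPLIES NOT (p2 IMPLIES p5)))) XOR NOT (p2 IFF (p2 XOR p5)))) = False IMPLIES True = True

True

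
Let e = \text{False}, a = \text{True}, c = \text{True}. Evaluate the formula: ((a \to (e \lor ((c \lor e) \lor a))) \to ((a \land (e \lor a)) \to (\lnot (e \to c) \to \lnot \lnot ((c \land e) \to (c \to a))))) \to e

\text{False}

c \lor e = \text{True} \lor \text{False} = \text{True}
(c \lor e) \lor a = \text{True} \lor \text{True} = \text{True}
e \lor ((c \lor e) \lor a) = \text{False} \lor \text{True} = \text{True}
a \to (e \lor ((c \lor e) \lor a)) = \text{True} \to \text{True} = \text{True}
e \lor a = \text{False} \lor \text{True} = \text{True}
a \land (e \lor a) = \text{True} \land \text{True} = \text{True}
e \to c = \text{False} \to \text{True} = \text{True}
\lnot (e \to c) = \lnot \text{True} = \text{False}
c \land e = \text{True} \land \text{False} = \text{False}
c \to a = \text{True} \to \text{True} = \text{True}
(c \land e) \to (c \to a) = \text{False} \to \text{True} = \text{True}
\lnot ((c \land e) \to (c \to a)) = \lnot \text{True} = \text{False}
\lnot \lnot ((c \land e) \to (c \to a)) = \lnot \text{False} = \text{True}
\lnot (e \to c) \to \lnot \lnot ((c \land e) \to (c \to a)) = \text{False} \to \text{True} = \text{True}
(a \land (e \lor a)) \to (\lnot (e \to c) \to \lnot \lnot ((c \land e) \to (c \to a))) = \text{True} \to \text{True} = \text{True}
(a \to (e \lor ((c \lor e) \lor a))) \to ((a \land (e \lor a)) \to (\lnot (e \to c) \to \lnot \lnot ((c \land e) \to (c \to a)))) = \text{True} \to \text{True} = \text{True}
((a \to (e \lor ((c \lor e) \lor a))) \to ((a \land (e \lor a)) \to (\lnot (e \to c) \to \lnot \lnot ((c \land e) \to (c \to a))))) \to e = \text{True} \to \text{False} = \text{False}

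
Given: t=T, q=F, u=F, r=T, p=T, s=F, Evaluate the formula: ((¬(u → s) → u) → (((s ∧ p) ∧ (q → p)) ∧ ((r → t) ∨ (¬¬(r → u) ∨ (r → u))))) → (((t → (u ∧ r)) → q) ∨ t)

u → s = F → F = T
¬(u → s) = ¬T = F
¬(u → s) → u = F → F = T
s ∧ p = F ∧ T = F
q → p = F → T = T
(s ∧ p) ∧ (q → p) = F ∧ T = F
r → t = T → T = T
r → u = T → F = F
¬(r → u) = ¬F = T
¬¬(r → u) = ¬T = F
r → u = T → F = F
¬¬(r → u) ∨ (r → u) = F ∨ F = F
(r → t) ∨ (¬¬(r → u) ∨ (r → u)) = T ∨ F = T
((s ∧ p) ∧ (q → p)) ∧ ((r → t) ∨ (¬¬(r → u) ∨ (r → u))) = F ∧ T = F
(¬(u → s) → u) → (((s ∧ p) ∧ (q → p)) ∧ ((r → t) ∨ (¬¬(r → u) ∨ (r → u)))) = T → F = F
u ∧ r = F ∧ T = F
t → (u ∧ r) = T → F = F
(t → (u ∧ r)) → q = F → F = T
((t → (u ∧ r)) → q) ∨ t = T ∨ T = T
((¬(u → s) → u) → (((s ∧ p) ∧ (q → p)) ∧ ((r → t) ∨ (¬¬(r → u) ∨ (r → u))))) → (((t → (u ∧ r)) → q) ∨ t) = F → T = T

T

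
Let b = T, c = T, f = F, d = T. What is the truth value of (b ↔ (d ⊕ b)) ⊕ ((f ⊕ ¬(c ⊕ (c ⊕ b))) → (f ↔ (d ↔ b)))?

d ⊕ b = T ⊕ T = F
b ↔ (d ⊕ b) = T ↔ F = F
c ⊕ b = T ⊕ T = F
c ⊕ (c ⊕ b) = T ⊕ F = T
¬(c ⊕ (c ⊕ b)) = ¬T = F
f ⊕ ¬(c ⊕ (c ⊕ b)) = F ⊕ F = F
d ↔ b = T ↔ T = T
f ↔ (d ↔ b) = F ↔ T = F
(f ⊕ ¬(c ⊕ (c ⊕ b))) → (f ↔ (d ↔ b)) = F → F = T
(b ↔ (d ⊕ b)) ⊕ ((f ⊕ ¬(c ⊕ (c ⊕ b))) → (f ↔ (d ↔ b))) = F ⊕ T = T

T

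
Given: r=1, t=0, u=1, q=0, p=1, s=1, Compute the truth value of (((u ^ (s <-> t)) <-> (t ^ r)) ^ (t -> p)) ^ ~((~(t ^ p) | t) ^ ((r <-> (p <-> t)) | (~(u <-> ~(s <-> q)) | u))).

s <-> t = 1 <-> 0 = 0
u ^ (s <-> t) = 1 ^ 0 = 1
t ^ r = 0 ^ 1 = 1
(u ^ (s <-> t)) <-> (t ^ r) = 1 <-> 1 = 1
t -> p = 0 -> 1 = 1
((u ^ (s <-> t)) <-> (t ^ r)) ^ (t -> p) = 1 ^ 1 = 0
t ^ p = 0 ^ 1 = 1
~(t ^ p) = ~1 = 0
~(t ^ p) | t = 0 | 0 = 0
p <-> t = 1 <-> 0 = 0
r <-> (p <-> t) = 1 <-> 0 = 0
s <-> q = 1 <-> 0 = 0
~(s <-> q) = ~0 = 1
u <-> ~(s <-> q) = 1 <-> 1 = 1
~(u <-> ~(s <-> q)) = ~1 = 0
~(u <-> ~(s <-> q)) | u = 0 | 1 = 1
(r <-> (p <-> t)) | (~(u <-> ~(s <-> q)) | u) = 0 | 1 = 1
(~(t ^ p) | t) ^ ((r <-> (p <-> t)) | (~(u <-> ~(s <-> q)) | u)) = 0 ^ 1 = 1
~((~(t ^ p) | t) ^ ((r <-> (p <-> t)) | (~(u <-> ~(s <-> q)) | u))) = ~1 = 0
(((u ^ (s <-> t)) <-> (t ^ r)) ^ (t -> p)) ^ ~((~(t ^ p) | t) ^ ((r <-> (p <-> t)) | (~(u <-> ~(s <-> q)) | u))) = 0 ^ 0 = 0

0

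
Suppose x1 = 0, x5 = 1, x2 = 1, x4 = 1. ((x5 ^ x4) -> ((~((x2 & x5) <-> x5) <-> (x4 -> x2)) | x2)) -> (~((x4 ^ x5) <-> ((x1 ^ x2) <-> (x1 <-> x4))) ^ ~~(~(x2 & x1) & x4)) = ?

x5 ^ x4 = 1 ^ 1 = 0
x2 & x5 = 1 & 1 = 1
(x2 & x5) <-> x5 = 1 <-> 1 = 1
~((x2 & x5) <-> x5) = ~1 = 0
x4 -> x2 = 1 -> 1 = 1
~((x2 & x5) <-> x5) <-> (x4 -> x2) = 0 <-> 1 = 0
(~((x2 & x5) <-> x5) <-> (x4 -> x2)) | x2 = 0 | 1 = 1
(x5 ^ x4) -> ((~((x2 & x5) <-> x5) <-> (x4 -> x2)) | x2) = 0 -> 1 = 1
x4 ^ x5 = 1 ^ 1 = 0
x1 ^ x2 = 0 ^ 1 = 1
x1 <-> x4 = 0 <-> 1 = 0
(x1 ^ x2) <-> (x1 <-> x4) = 1 <-> 0 = 0
(x4 ^ x5) <-> ((x1 ^ x2) <-> (x1 <-> x4)) = 0 <-> 0 = 1
~((x4 ^ x5) <-> ((x1 ^ x2) <-> (x1 <-> x4))) = ~1 = 0
x2 & x1 = 1 & 0 = 0
~(x2 & x1) = ~0 = 1
~(x2 & x1) & x4 = 1 & 1 = 1
~(~(x2 & x1) & x4) = ~1 = 0
~~(~(x2 & x1) & x4) = ~0 = 1
~((x4 ^ x5) <-> ((x1 ^ x2) <-> (x1 <-> x4))) ^ ~~(~(x2 & x1) & x4) = 0 ^ 1 = 1
((x5 ^ x4) -> ((~((x2 & x5) <-> x5) <-> (x4 -> x2)) | x2)) -> (~((x4 ^ x5) <-> ((x1 ^ x2) <-> (x1 <-> x4))) ^ ~~(~(x2 & x1) & x4)) = 1 -> 1 = 1

1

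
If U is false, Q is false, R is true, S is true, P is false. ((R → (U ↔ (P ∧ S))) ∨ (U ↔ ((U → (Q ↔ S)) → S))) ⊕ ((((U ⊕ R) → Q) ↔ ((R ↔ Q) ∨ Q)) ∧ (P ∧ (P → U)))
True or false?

True

P ∧ S = False ∧ True = False
U ↔ (P ∧ S) = False ↔ False = True
R → (U ↔ (P ∧ S)) = True → True = True
Q ↔ S = False ↔ True = False
U → (Q ↔ S) = False → False = True
(U → (Q ↔ S)) → S = True → True = True
U ↔ ((U → (Q ↔ S)) → S) = False ↔ True = False
(R → (U ↔ (P ∧ S))) ∨ (U ↔ ((U → (Q ↔ S)) → S)) = True ∨ False = True
U ⊕ R = False ⊕ True = True
(U ⊕ R) → Q = True → False = False
R ↔ Q = True ↔ False = False
(R ↔ Q) ∨ Q = False ∨ False = False
((U ⊕ R) → Q) ↔ ((R ↔ Q) ∨ Q) = False ↔ False = True
P → U = False → False = True
P ∧ (P → U) = False ∧ True = False
(((U ⊕ R) → Q) ↔ ((R ↔ Q) ∨ Q)) ∧ (P ∧ (P → U)) = True ∧ False = False
((R → (U ↔ (P ∧ S))) ∨ (U ↔ ((U → (Q ↔ S)) → S))) ⊕ ((((U ⊕ R) → Q) ↔ ((R ↔ Q) ∨ Q)) ∧ (P ∧ (P → U))) = True ⊕ False = True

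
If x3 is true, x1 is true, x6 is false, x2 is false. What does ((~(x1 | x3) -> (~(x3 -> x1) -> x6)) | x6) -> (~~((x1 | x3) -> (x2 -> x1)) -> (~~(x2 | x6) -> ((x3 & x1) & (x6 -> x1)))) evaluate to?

1

x1 | x3 = 1 | 1 = 1
~(x1 | x3) = ~1 = 0
x3 -> x1 = 1 -> 1 = 1
~(x3 -> x1) = ~1 = 0
~(x3 -> x1) -> x6 = 0 -> 0 = 1
~(x1 | x3) -> (~(x3 -> x1) -> x6) = 0 -> 1 = 1
(~(x1 | x3) -> (~(x3 -> x1) -> x6)) | x6 = 1 | 0 = 1
x1 | x3 = 1 | 1 = 1
x2 -> x1 = 0 -> 1 = 1
(x1 | x3) -> (x2 -> x1) = 1 -> 1 = 1
~((x1 | x3) -> (x2 -> x1)) = ~1 = 0
~~((x1 | x3) -> (x2 -> x1)) = ~0 = 1
x2 | x6 = 0 | 0 = 0
~(x2 | x6) = ~0 = 1
~~(x2 | x6) = ~1 = 0
x3 & x1 = 1 & 1 = 1
x6 -> x1 = 0 -> 1 = 1
(x3 & x1) & (x6 -> x1) = 1 & 1 = 1
~~(x2 | x6) -> ((x3 & x1) & (x6 -> x1)) = 0 -> 1 = 1
~~((x1 | x3) -> (x2 -> x1)) -> (~~(x2 | x6) -> ((x3 & x1) & (x6 -> x1))) = 1 -> 1 = 1
((~(x1 | x3) -> (~(x3 -> x1) -> x6)) | x6) -> (~~((x1 | x3) -> (x2 -> x1)) -> (~~(x2 | x6) -> ((x3 & x1) & (x6 -> x1)))) = 1 -> 1 = 1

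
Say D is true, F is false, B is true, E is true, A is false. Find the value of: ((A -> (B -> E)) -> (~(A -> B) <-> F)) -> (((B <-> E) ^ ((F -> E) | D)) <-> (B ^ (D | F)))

True

B -> E = True -> True = True
A -> (B -> E) = False -> True = True
A -> B = False -> True = True
~(A -> B) = ~True = False
~(A -> B) <-> F = False <-> False = True
(A -> (B -> E)) -> (~(A -> B) <-> F) = True -> True = True
B <-> E = True <-> True = True
F -> E = False -> True = True
(F -> E) | D = True | True = True
(B <-> E) ^ ((F -> E) | D) = True ^ True = False
D | F = True | False = True
B ^ (D | F) = True ^ True = False
((B <-> E) ^ ((F -> E) | D)) <-> (B ^ (D | F)) = False <-> False = True
((A -> (B -> E)) -> (~(A -> B) <-> F)) -> (((B <-> E) ^ ((F -> E) | D)) <-> (B ^ (D | F))) = True -> True = True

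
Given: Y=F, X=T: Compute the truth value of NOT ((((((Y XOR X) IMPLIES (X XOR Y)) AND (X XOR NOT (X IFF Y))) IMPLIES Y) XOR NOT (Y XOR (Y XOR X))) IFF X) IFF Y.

T

Y XOR X = F XOR T = T
X XOR Y = T XOR F = T
(Y XOR X) IMPLIES (X XOR Y) = T IMPLIES T = T
X IFF Y = T IFF F = F
NOT (X IFF Y) = NOT F = T
X XOR NOT (X IFF Y) = T XOR T = F
((Y XOR X) IMPLIES (X XOR Y)) AND (X XOR NOT (X IFF Y)) = T AND F = F
(((Y XOR X) IMPLIES (X XOR Y)) AND (X XOR NOT (X IFF Y))) IMPLIES Y = F IMPLIES F = T
Y XOR X = F XOR T = T
Y XOR (Y XOR X) = F XOR T = T
NOT (Y XOR (Y XOR X)) = NOT T = F
((((Y XOR X) IMPLIES (X XOR Y)) AND (X XOR NOT (X IFF Y))) IMPLIES Y) XOR NOT (Y XOR (Y XOR X)) = T XOR F = T
(((((Y XOR X) IMPLIES (X XOR Y)) AND (X XOR NOT (X IFF Y))) IMPLIES Y) XOR NOT (Y XOR (Y XOR X))) IFF X = T IFF T = T
NOT ((((((Y XOR X) IMPLIES (X XOR Y)) AND (X XOR NOT (X IFF Y))) IMPLIES Y) XOR NOT (Y XOR (Y XOR X))) IFF X) = NOT T = F
NOT ((((((Y XOR X) IMPLIES (X XOR Y)) AND (X XOR NOT (X IFF Y))) IMPLIES Y) XOR NOT (Y XOR (Y XOR X))) IFF X) IFF Y = F IFF F = T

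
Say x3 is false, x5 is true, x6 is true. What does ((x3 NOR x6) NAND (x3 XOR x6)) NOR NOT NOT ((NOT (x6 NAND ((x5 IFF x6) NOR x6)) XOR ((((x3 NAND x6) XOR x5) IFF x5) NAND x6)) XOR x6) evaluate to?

Substituting x3=False, x5=True, x6=True:
x3 NOR x6 = False NOR True = False
x3 XOR x6 = False XOR True = True
(x3 NOR x6) NAND (x3 XOR x6) = False NAND True = True
x5 IFF x6 = True IFF True = True
(x5 IFF x6) NOR x6 = True NOR True = False
x6 NAND ((x5 IFF x6) NOR x6) = True NAND False = True
NOT (x6 NAND ((x5 IFF x6) NOR x6)) = NOT True = False
x3 NAND x6 = False NAND True = True
(x3 NAND x6) XOR x5 = True XOR True = False
((x3 NAND x6) XOR x5) IFF x5 = False IFF True = False
(((x3 NAND x6) XOR x5) IFF x5) NAND x6 = False NAND True = True
NOT (x6 NAND ((x5 IFF x6) NOR x6)) XOR ((((x3 NAND x6) XOR x5) IFF x5) NAND x6) = False XOR True = True
(NOT (x6 NAND ((x5 IFF x6) NOR x6)) XOR ((((x3 NAND x6) XOR x5) IFF x5) NAND x6)) XOR x6 = True XOR True = False
NOT ((NOT (x6 NAND ((x5 IFF x6) NOR x6)) XOR ((((x3 NAND x6) XOR x5) IFF x5) NAND x6)) XOR x6) = NOT False = True
NOT NOT ((NOT (x6 NAND ((x5 IFF x6) NOR x6)) XOR ((((x3 NAND x6) XOR x5) IFF x5) NAND x6)) XOR x6) = NOT True = False
((x3 NOR x6) NAND (x3 XOR x6)) NOR NOT NOT ((NOT (x6 NAND ((x5 IFF x6) NOR x6)) XOR ((((x3 NAND x6) XOR x5) IFF x5) NAND x6)) XOR x6) = True NOR False = False

False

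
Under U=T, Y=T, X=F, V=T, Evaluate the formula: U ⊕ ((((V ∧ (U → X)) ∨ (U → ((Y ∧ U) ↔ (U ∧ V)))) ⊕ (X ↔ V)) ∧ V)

Substituting U=T, Y=T, X=F, V=T:
U → X = T → F = F
V ∧ (U → X) = T ∧ F = F
Y ∧ U = T ∧ T = T
U ∧ V = T ∧ T = T
(Y ∧ U) ↔ (U ∧ V) = T ↔ T = T
U → ((Y ∧ U) ↔ (U ∧ V)) = T → T = T
(V ∧ (U → X)) ∨ (U → ((Y ∧ U) ↔ (U ∧ V))) = F ∨ T = T
X ↔ V = F ↔ T = F
((V ∧ (U → X)) ∨ (U → ((Y ∧ U) ↔ (U ∧ V)))) ⊕ (X ↔ V) = T ⊕ F = T
(((V ∧ (U → X)) ∨ (U → ((Y ∧ U) ↔ (U ∧ V)))) ⊕ (X ↔ V)) ∧ V = T ∧ T = T
U ⊕ ((((V ∧ (U → X)) ∨ (U → ((Y ∧ U) ↔ (U ∧ V)))) ⊕ (X ↔ V)) ∧ V) = T ⊕ T = F

F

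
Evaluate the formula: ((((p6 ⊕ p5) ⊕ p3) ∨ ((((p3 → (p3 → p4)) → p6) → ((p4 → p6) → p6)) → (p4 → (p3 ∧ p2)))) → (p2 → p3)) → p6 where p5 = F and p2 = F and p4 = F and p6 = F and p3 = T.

p6 ⊕ p5 = F ⊕ F = F
(p6 ⊕ p5) ⊕ p3 = F ⊕ T = T
p3 → p4 = T → F = F
p3 → (p3 → p4) = T → F = F
(p3 → (p3 → p4)) → p6 = F → F = T
p4 → p6 = F → F = T
(p4 → p6) → p6 = T → F = F
((p3 → (p3 → p4)) → p6) → ((p4 → p6) → p6) = T → F = F
p3 ∧ p2 = T ∧ F = F
p4 → (p3 ∧ p2) = F → F = T
(((p3 → (p3 → p4)) → p6) → ((p4 → p6) → p6)) → (p4 → (p3 ∧ p2)) = F → T = T
((p6 ⊕ p5) ⊕ p3) ∨ ((((p3 → (p3 → p4)) → p6) → ((p4 → p6) → p6)) → (p4 → (p3 ∧ p2))) = T ∨ T = T
p2 → p3 = F → T = T
(((p6 ⊕ p5) ⊕ p3) ∨ ((((p3 → (p3 → p4)) → p6) → ((p4 → p6) → p6)) → (p4 → (p3 ∧ p2)))) → (p2 → p3) = T → T = T
((((p6 ⊕ p5) ⊕ p3) ∨ ((((p3 → (p3 → p4)) → p6) → ((p4 → p6) → p6)) → (p4 → (p3 ∧ p2)))) → (p2 → p3)) → p6 = T → F = F

F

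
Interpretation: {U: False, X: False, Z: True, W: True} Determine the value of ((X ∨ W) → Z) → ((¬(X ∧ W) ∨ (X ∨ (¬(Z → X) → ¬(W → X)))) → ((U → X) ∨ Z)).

X ∨ W = False ∨ True = True
(X ∨ W) → Z = True → True = True
X ∧ W = False ∧ True = False
¬(X ∧ W) = ¬False = True
Z → X = True → False = False
¬(Z → X) = ¬False = True
W → X = True → False = False
¬(W → X) = ¬False = True
¬(Z → X) → ¬(W → X) = True → True = True
X ∨ (¬(Z → X) → ¬(W → X)) = False ∨ True = True
¬(X ∧ W) ∨ (X ∨ (¬(Z → X) → ¬(W → X))) = True ∨ True = True
U → X = False → False = True
(U → X) ∨ Z = True ∨ True = True
(¬(X ∧ W) ∨ (X ∨ (¬(Z → X) → ¬(W → X)))) → ((U → X) ∨ Z) = True → True = True
((X ∨ W) → Z) → ((¬(X ∧ W) ∨ (X ∨ (¬(Z → X) → ¬(W → X)))) → ((U → X) ∨ Z)) = True → True = True

True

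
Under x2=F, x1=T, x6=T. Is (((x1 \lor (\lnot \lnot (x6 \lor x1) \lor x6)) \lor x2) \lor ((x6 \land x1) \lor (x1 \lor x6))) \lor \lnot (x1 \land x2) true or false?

x6 \lor x1 = T \lor T = T
\lnot (x6 \lor x1) = \lnot T = F
\lnot \lnot (x6 \lor x1) = \lnot F = T
\lnot \lnot (x6 \lor x1) \lor x6 = T \lor T = T
x1 \lor (\lnot \lnot (x6 \lor x1) \lor x6) = T \lor T = T
(x1 \lor (\lnot \lnot (x6 \lor x1) \lor x6)) \lor x2 = T \lor F = T
x6 \land x1 = T \land T = T
x1 \lor x6 = T \lor T = T
(x6 \land x1) \lor (x1 \lor x6) = T \lor T = T
((x1 \lor (\lnot \lnot (x6 \lor x1) \lor x6)) \lor x2) \lor ((x6 \land x1) \lor (x1 \lor x6)) = T \lor T = T
x1 \land x2 = T \land F = F
\lnot (x1 \land x2) = \lnot F = T
(((x1 \lor (\lnot \lnot (x6 \lor x1) \lor x6)) \lor x2) \lor ((x6 \land x1) \lor (x1 \lor x6))) \lor \lnot (x1 \land x2) = T \lor T = T

T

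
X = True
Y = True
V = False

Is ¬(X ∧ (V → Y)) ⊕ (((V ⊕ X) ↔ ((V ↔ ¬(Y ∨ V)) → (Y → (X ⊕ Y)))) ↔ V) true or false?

True

Substituting X=True, Y=True, V=False:
V → Y = False → True = True
X ∧ (V → Y) = True ∧ True = True
¬(X ∧ (V → Y)) = ¬True = False
V ⊕ X = False ⊕ True = True
Y ∨ V = True ∨ False = True
¬(Y ∨ V) = ¬True = False
V ↔ ¬(Y ∨ V) = False ↔ False = True
X ⊕ Y = True ⊕ True = False
Y → (X ⊕ Y) = True → False = False
(V ↔ ¬(Y ∨ V)) → (Y → (X ⊕ Y)) = True → False = False
(V ⊕ X) ↔ ((V ↔ ¬(Y ∨ V)) → (Y → (X ⊕ Y))) = True ↔ False = False
((V ⊕ X) ↔ ((V ↔ ¬(Y ∨ V)) → (Y → (X ⊕ Y)))) ↔ V = False ↔ False = True
¬(X ∧ (V → Y)) ⊕ (((V ⊕ X) ↔ ((V ↔ ¬(Y ∨ V)) → (Y → (X ⊕ Y)))) ↔ V) = False ⊕ True = True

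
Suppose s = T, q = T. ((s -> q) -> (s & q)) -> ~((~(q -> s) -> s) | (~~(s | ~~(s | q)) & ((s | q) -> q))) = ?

Substituting s=T, q=T:
s -> q = T -> T = T
s & q = T & T = T
(s -> q) -> (s & q) = T -> T = T
q -> s = T -> T = T
~(q -> s) = ~T = F
~(q -> s) -> s = F -> T = T
s | q = T | T = T
~(s | q) = ~T = F
~~(s | q) = ~F = T
s | ~~(s | q) = T | T = T
~(s | ~~(s | q)) = ~T = F
~~(s | ~~(s | q)) = ~F = T
s | q = T | T = T
(s | q) -> q = T -> T = T
~~(s | ~~(s | q)) & ((s | q) -> q) = T & T = T
(~(q -> s) -> s) | (~~(s | ~~(s | q)) & ((s | q) -> q)) = T | T = T
~((~(q -> s) -> s) | (~~(s | ~~(s | q)) & ((s | q) -> q))) = ~T = F
((s -> q) -> (s & q)) -> ~((~(q -> s) -> s) | (~~(s | ~~(s | q)) & ((s | q) -> q))) = T -> F = F

F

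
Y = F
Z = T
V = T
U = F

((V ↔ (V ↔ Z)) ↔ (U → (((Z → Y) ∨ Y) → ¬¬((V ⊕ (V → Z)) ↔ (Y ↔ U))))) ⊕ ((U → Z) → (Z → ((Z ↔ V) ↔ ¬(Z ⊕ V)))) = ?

Substituting Y=F, Z=T, V=T, U=F:
V ↔ Z = T ↔ T = T
V ↔ (V ↔ Z) = T ↔ T = T
Z → Y = T → F = F
(Z → Y) ∨ Y = F ∨ F = F
V → Z = T → T = T
V ⊕ (V → Z) = T ⊕ T = F
Y ↔ U = F ↔ F = T
(V ⊕ (V → Z)) ↔ (Y ↔ U) = F ↔ T = F
¬((V ⊕ (V → Z)) ↔ (Y ↔ U)) = ¬F = T
¬¬((V ⊕ (V → Z)) ↔ (Y ↔ U)) = ¬T = F
((Z → Y) ∨ Y) → ¬¬((V ⊕ (V → Z)) ↔ (Y ↔ U)) = F → F = T
U → (((Z → Y) ∨ Y) → ¬¬((V ⊕ (V → Z)) ↔ (Y ↔ U))) = F → T = T
(V ↔ (V ↔ Z)) ↔ (U → (((Z → Y) ∨ Y) → ¬¬((V ⊕ (V → Z)) ↔ (Y ↔ U)))) = T ↔ T = T
U → Z = F → T = T
Z ↔ V = T ↔ T = T
Z ⊕ V = T ⊕ T = F
¬(Z ⊕ V) = ¬F = T
(Z ↔ V) ↔ ¬(Z ⊕ V) = T ↔ T = T
Z → ((Z ↔ V) ↔ ¬(Z ⊕ V)) = T → T = T
(U → Z) → (Z → ((Z ↔ V) ↔ ¬(Z ⊕ V))) = T → T = T
((V ↔ (V ↔ Z)) ↔ (U → (((Z → Y) ∨ Y) → ¬¬((V ⊕ (V → Z)) ↔ (Y ↔ U))))) ⊕ ((U → Z) → (Z → ((Z ↔ V) ↔ ¬(Z ⊕ V)))) = T ⊕ T = F

F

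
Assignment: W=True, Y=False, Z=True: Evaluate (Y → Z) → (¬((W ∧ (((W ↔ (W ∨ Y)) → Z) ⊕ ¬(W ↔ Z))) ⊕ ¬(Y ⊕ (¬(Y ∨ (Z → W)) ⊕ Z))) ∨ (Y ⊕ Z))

Substituting W=True, Y=False, Z=True:
Y → Z = False → True = True
W ∨ Y = True ∨ False = True
W ↔ (W ∨ Y) = True ↔ True = True
(W ↔ (W ∨ Y)) → Z = True → True = True
W ↔ Z = True ↔ True = True
¬(W ↔ Z) = ¬True = False
((W ↔ (W ∨ Y)) → Z) ⊕ ¬(W ↔ Z) = True ⊕ False = True
W ∧ (((W ↔ (W ∨ Y)) → Z) ⊕ ¬(W ↔ Z)) = True ∧ True = True
Z → W = True → True = True
Y ∨ (Z → W) = False ∨ True = True
¬(Y ∨ (Z → W)) = ¬True = False
¬(Y ∨ (Z → W)) ⊕ Z = False ⊕ True = True
Y ⊕ (¬(Y ∨ (Z → W)) ⊕ Z) = False ⊕ True = True
¬(Y ⊕ (¬(Y ∨ (Z → W)) ⊕ Z)) = ¬True = False
(W ∧ (((W ↔ (W ∨ Y)) → Z) ⊕ ¬(W ↔ Z))) ⊕ ¬(Y ⊕ (¬(Y ∨ (Z → W)) ⊕ Z)) = True ⊕ False = True
¬((W ∧ (((W ↔ (W ∨ Y)) → Z) ⊕ ¬(W ↔ Z))) ⊕ ¬(Y ⊕ (¬(Y ∨ (Z → W)) ⊕ Z))) = ¬True = False
Y ⊕ Z = False ⊕ True = True
¬((W ∧ (((W ↔ (W ∨ Y)) → Z) ⊕ ¬(W ↔ Z))) ⊕ ¬(Y ⊕ (¬(Y ∨ (Z → W)) ⊕ Z))) ∨ (Y ⊕ Z) = False ∨ True = True
(Y → Z) → (¬((W ∧ (((W ↔ (W ∨ Y)) → Z) ⊕ ¬(W ↔ Z))) ⊕ ¬(Y ⊕ (¬(Y ∨ (Z → W)) ⊕ Z))) ∨ (Y ⊕ Z)) = True → True = True

True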